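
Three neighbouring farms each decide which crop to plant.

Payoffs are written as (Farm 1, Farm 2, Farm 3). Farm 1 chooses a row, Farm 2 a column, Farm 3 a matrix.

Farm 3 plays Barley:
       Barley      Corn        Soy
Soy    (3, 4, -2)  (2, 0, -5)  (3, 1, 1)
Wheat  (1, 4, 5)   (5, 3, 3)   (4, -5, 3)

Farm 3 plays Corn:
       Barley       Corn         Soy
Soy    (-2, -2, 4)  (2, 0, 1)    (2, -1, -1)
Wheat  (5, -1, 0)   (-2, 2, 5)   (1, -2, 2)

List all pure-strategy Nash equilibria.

The unique pure-strategy Nash equilibrium is (Soy, Corn, Corn).

Mark each player's best response to every combination of opponents' strategies; a profile where every player is best-responding is a pure Nash equilibrium.
Farm 1 against (Barley, Barley): payoffs 3, 1 → best response Soy.
Farm 1 against (Barley, Corn): payoffs -2, 5 → best response Wheat.
Farm 1 against (Corn, Barley): payoffs 2, 5 → best response Wheat.
Farm 1 against (Corn, Corn): payoffs 2, -2 → best response Soy.
Farm 1 against (Soy, Barley): payoffs 3, 4 → best response Wheat.
Farm 1 against (Soy, Corn): payoffs 2, 1 → best response Soy.
Farm 2 against (Soy, Barley): payoffs 4, 0, 1 → best response Barley.
Farm 2 against (Soy, Corn): payoffs -2, 0, -1 → best response Corn.
Farm 2 against (Wheat, Barley): payoffs 4, 3, -5 → best response Barley.
Farm 2 against (Wheat, Corn): payoffs -1, 2, -2 → best response Corn.
Farm 3 against (Soy, Barley): payoffs -2, 4 → best response Corn.
Farm 3 against (Soy, Corn): payoffs -5, 1 → best response Corn.
Farm 3 against (Soy, Soy): payoffs 1, -1 → best response Barley.
Farm 3 against (Wheat, Barley): payoffs 5, 0 → best response Barley.
Farm 3 against (Wheat, Corn): payoffs 3, 5 → best response Corn.
Farm 3 against (Wheat, Soy): payoffs 3, 2 → best response Barley.
Mutual best responses: (Soy, Corn, Corn).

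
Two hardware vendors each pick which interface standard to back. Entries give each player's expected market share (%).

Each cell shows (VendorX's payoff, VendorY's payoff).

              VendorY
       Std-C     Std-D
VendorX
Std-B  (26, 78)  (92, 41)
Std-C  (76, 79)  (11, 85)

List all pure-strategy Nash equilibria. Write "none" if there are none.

none

(Std-B, Std-C): VendorX can switch to Std-C (26 → 76). Not NE.
(Std-B, Std-D): VendorY can switch to Std-C (41 → 78). Not NE.
(Std-C, Std-C): VendorY can switch to Std-D (79 → 85). Not NE.
(Std-C, Std-D): VendorX can switch to Std-B (11 → 92). Not NE.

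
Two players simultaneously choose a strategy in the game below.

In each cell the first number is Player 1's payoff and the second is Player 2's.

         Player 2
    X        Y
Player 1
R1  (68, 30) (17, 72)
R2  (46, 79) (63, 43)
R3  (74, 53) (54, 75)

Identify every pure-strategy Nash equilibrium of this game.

No pure-strategy Nash equilibrium.

(R1, X): Player 1 can switch to R3 (68 → 74). Not NE.
(R1, Y): Player 1 can switch to R2 (17 → 63). Not NE.
(R2, X): Player 1 can switch to R1 (46 → 68). Not NE.
(R2, Y): Player 2 can switch to X (43 → 79). Not NE.
(R3, X): Player 2 can switch to Y (53 → 75). Not NE.
(R3, Y): Player 1 can switch to R2 (54 → 63). Not NE.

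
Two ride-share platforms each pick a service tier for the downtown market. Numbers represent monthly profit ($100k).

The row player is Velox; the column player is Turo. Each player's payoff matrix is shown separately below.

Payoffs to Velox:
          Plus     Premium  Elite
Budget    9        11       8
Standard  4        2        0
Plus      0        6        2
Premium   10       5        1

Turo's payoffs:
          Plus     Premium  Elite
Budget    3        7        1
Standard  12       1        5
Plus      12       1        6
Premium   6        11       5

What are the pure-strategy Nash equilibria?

(Budget, Premium)

(Budget, Plus): Velox can switch to Premium (9 → 10). Not NE.
(Budget, Premium): Velox gets 11, best alternative 6; Turo gets 7, best alternative 3. No profitable deviation — NE.
(Budget, Elite): Turo can switch to Plus (1 → 3). Not NE.
(Standard, Plus): Velox can switch to Budget (4 → 9). Not NE.
(Standard, Premium): Velox can switch to Budget (2 → 11). Not NE.
(Standard, Elite): Velox can switch to Budget (0 → 8). Not NE.
(Plus, Plus): Velox can switch to Budget (0 → 9). Not NE.
(Plus, Premium): Velox can switch to Budget (6 → 11). Not NE.
(Plus, Elite): Velox can switch to Budget (2 → 8). Not NE.
(The remaining 3 profiles each have a profitable deviation by the same check.)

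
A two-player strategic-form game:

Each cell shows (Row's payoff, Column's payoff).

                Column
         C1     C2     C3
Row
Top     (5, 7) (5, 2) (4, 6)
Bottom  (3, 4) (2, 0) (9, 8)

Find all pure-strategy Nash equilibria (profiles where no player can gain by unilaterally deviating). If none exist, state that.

(Top, C1): Row gets 5, best alternative 3; Column gets 7, best alternative 6. No profitable deviation — NE.
(Top, C2): Column can switch to C1 (2 → 7). Not NE.
(Top, C3): Row can switch to Bottom (4 → 9). Not NE.
(Bottom, C1): Row can switch to Top (3 → 5). Not NE.
(Bottom, C2): Row can switch to Top (2 → 5). Not NE.
(Bottom, C3): Row gets 9, best alternative 4; Column gets 8, best alternative 4. No profitable deviation — NE.

(Top, C1), (Bottom, C3)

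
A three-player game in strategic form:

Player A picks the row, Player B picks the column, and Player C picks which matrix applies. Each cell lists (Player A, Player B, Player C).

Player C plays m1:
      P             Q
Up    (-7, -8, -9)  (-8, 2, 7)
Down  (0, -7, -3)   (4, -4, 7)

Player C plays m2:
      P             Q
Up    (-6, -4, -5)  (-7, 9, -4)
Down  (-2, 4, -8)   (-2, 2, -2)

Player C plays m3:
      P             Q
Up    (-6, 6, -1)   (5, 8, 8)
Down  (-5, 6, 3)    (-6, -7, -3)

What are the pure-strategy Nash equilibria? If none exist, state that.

(Up, P, m1): Player A can switch to Down (-7 → 0). Not NE.
(Up, P, m2): Player A can switch to Down (-6 → -2). Not NE.
(Up, P, m3): Player A can switch to Down (-6 → -5). Not NE.
(Up, Q, m1): Player A can switch to Down (-8 → 4). Not NE.
(Up, Q, m2): Player A can switch to Down (-7 → -2). Not NE.
(Up, Q, m3): Player A gets 5, best alternative -6; Player B gets 8, best alternative 6; Player C gets 8, best alternative 7. No profitable deviation — NE.
(Down, P, m1): Player B can switch to Q (-7 → -4). Not NE.
(Down, P, m2): Player C can switch to m1 (-8 → -3). Not NE.
(Down, P, m3): Player A gets -5, best alternative -6; Player B gets 6, best alternative -7; Player C gets 3, best alternative -3. No profitable deviation — NE.
(Down, Q, m1): Player A gets 4, best alternative -8; Player B gets -4, best alternative -7; Player C gets 7, best alternative -2. No profitable deviation — NE.
(Down, Q, m2): Player B can switch to P (2 → 4). Not NE.
(The remaining 1 profile has a profitable deviation by the same check.)

Pure-strategy Nash equilibria: (Up, Q, m3); (Down, P, m3); (Down, Q, m1)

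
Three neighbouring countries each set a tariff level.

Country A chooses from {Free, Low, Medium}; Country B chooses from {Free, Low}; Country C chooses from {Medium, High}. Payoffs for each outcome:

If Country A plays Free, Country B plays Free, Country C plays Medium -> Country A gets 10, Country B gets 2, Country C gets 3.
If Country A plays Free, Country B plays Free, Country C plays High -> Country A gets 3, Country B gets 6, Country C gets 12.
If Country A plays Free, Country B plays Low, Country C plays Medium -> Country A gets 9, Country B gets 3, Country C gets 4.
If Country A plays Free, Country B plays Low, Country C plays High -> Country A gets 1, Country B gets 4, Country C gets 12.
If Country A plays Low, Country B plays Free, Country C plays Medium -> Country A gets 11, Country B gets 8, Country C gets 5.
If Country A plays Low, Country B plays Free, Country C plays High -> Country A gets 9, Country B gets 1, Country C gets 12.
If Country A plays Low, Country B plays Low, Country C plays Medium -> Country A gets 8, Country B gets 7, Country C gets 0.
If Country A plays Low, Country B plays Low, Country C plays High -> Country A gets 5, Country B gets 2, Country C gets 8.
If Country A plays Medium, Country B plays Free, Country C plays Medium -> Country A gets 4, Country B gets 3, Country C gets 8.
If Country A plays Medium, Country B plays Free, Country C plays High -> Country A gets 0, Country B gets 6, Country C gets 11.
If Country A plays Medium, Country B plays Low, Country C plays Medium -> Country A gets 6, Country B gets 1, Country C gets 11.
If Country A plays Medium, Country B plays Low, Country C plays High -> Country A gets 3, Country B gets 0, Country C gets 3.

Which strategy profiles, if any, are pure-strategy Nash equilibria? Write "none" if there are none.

For each player, find the best response to each opponent profile; mutual best responses are the pure NE.
Country A against (Free, Medium): payoffs 10, 11, 4 → best response Low.
Country A against (Free, High): payoffs 3, 9, 0 → best response Low.
Country A against (Low, Medium): payoffs 9, 8, 6 → best response Free.
Country A against (Low, High): payoffs 1, 5, 3 → best response Low.
Country B against (Free, Medium): payoffs 2, 3 → best response Low.
Country B against (Free, High): payoffs 6, 4 → best response Free.
Country B against (Low, Medium): payoffs 8, 7 → best response Free.
Country B against (Low, High): payoffs 1, 2 → best response Low.
Country B against (Medium, Medium): payoffs 3, 1 → best response Free.
Country B against (Medium, High): payoffs 6, 0 → best response Free.
Country C against (Free, Free): payoffs 3, 12 → best response High.
Country C against (Free, Low): payoffs 4, 12 → best response High.
Country C against (Low, Free): payoffs 5, 12 → best response High.
Country C against (Low, Low): payoffs 0, 8 → best response High.
Country C against (Medium, Free): payoffs 8, 11 → best response High.
Country C against (Medium, Low): payoffs 11, 3 → best response Medium.
Mutual best responses: (Low, Low, High).

Pure NE: (Low, Low, High)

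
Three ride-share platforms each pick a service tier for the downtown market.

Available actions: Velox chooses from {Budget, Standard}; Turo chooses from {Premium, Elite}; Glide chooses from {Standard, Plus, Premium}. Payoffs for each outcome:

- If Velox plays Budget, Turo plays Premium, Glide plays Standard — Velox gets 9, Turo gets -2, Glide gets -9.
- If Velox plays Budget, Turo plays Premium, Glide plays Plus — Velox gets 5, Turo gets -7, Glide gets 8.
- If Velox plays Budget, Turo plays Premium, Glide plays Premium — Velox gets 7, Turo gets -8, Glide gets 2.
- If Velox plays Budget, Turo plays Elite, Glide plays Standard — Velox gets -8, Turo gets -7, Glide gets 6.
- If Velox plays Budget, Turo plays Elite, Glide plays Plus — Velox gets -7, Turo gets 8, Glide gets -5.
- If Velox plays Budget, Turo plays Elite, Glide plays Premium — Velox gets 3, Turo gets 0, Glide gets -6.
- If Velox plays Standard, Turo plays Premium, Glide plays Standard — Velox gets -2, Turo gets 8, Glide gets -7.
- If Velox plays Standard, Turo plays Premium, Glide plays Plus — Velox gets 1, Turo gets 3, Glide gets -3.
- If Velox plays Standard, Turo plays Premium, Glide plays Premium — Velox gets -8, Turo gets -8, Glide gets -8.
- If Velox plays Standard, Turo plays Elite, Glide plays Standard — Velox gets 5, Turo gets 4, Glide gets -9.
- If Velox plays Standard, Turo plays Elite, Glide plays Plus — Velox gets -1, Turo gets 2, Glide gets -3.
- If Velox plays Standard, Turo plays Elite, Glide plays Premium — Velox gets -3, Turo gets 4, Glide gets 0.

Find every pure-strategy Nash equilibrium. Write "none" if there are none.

none

For each player, find the best response to each opponent profile; mutual best responses are the pure NE.
Velox against (Premium, Standard): payoffs 9, -2 → best response Budget.
Velox against (Premium, Plus): payoffs 5, 1 → best response Budget.
Velox against (Premium, Premium): payoffs 7, -8 → best response Budget.
Velox against (Elite, Standard): payoffs -8, 5 → best response Standard.
Velox against (Elite, Plus): payoffs -7, -1 → best response Standard.
Velox against (Elite, Premium): payoffs 3, -3 → best response Budget.
Turo against (Budget, Standard): payoffs -2, -7 → best response Premium.
Turo against (Budget, Plus): payoffs -7, 8 → best response Elite.
Turo against (Budget, Premium): payoffs -8, 0 → best response Elite.
Turo against (Standard, Standard): payoffs 8, 4 → best response Premium.
Turo against (Standard, Plus): payoffs 3, 2 → best response Premium.
Turo against (Standard, Premium): payoffs -8, 4 → best response Elite.
Glide against (Budget, Premium): payoffs -9, 8, 2 → best response Plus.
Glide against (Budget, Elite): payoffs 6, -5, -6 → best response Standard.
Glide against (Standard, Premium): payoffs -7, -3, -8 → best response Plus.
Glide against (Standard, Elite): payoffs -9, -3, 0 → best response Premium.
No profile is a mutual best response for all players.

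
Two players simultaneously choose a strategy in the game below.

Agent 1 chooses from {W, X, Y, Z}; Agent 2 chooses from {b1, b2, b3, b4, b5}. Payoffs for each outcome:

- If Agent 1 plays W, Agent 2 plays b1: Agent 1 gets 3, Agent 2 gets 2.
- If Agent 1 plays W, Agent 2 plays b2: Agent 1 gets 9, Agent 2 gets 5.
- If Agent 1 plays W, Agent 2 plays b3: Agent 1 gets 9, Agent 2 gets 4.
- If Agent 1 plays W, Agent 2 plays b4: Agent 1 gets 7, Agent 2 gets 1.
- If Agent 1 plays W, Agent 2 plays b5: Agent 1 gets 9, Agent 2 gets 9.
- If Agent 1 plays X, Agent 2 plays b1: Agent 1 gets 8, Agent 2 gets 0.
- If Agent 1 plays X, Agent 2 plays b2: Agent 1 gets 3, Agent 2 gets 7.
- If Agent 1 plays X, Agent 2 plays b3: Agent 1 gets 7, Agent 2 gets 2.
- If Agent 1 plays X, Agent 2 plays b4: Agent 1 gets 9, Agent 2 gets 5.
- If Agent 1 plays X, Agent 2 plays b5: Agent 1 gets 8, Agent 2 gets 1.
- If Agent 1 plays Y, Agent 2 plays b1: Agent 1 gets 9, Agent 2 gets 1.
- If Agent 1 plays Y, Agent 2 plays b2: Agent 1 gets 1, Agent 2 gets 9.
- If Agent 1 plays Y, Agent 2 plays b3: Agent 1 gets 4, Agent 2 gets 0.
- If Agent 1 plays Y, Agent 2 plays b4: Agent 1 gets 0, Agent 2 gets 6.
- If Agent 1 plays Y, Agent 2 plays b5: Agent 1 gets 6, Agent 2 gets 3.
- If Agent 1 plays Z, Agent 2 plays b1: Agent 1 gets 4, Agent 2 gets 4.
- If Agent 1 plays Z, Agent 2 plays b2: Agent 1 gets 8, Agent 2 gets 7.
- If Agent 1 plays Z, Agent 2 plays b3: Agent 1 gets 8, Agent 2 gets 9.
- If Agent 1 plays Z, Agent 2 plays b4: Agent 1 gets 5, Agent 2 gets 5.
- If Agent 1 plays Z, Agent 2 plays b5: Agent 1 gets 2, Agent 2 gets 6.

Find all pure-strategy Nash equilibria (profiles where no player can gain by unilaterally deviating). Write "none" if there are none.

The unique pure-strategy Nash equilibrium is (W, b5).

Agent 1 against b1: payoffs 3, 8, 9, 4 → best response Y.
Agent 1 against b2: payoffs 9, 3, 1, 8 → best response W.
Agent 1 against b3: payoffs 9, 7, 4, 8 → best response W.
Agent 1 against b4: payoffs 7, 9, 0, 5 → best response X.
Agent 1 against b5: payoffs 9, 8, 6, 2 → best response W.
Agent 2 against W: payoffs 2, 5, 4, 1, 9 → best response b5.
Agent 2 against X: payoffs 0, 7, 2, 5, 1 → best response b2.
Agent 2 against Y: payoffs 1, 9, 0, 6, 3 → best response b2.
Agent 2 against Z: payoffs 4, 7, 9, 5, 6 → best response b3.
Mutual best responses: (W, b5).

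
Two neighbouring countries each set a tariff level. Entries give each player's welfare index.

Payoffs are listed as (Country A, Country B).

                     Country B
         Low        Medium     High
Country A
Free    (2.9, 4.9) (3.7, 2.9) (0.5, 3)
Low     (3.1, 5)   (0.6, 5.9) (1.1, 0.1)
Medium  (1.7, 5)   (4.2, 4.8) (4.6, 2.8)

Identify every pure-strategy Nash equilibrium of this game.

(Free, Low): Country A can switch to Low (2.9 → 3.1). Not NE.
(Free, Medium): Country A can switch to Medium (3.7 → 4.2). Not NE.
(Free, High): Country A can switch to Low (0.5 → 1.1). Not NE.
(Low, Low): Country B can switch to Medium (5 → 5.9). Not NE.
(Low, Medium): Country A can switch to Free (0.6 → 3.7). Not NE.
(Low, High): Country A can switch to Medium (1.1 → 4.6). Not NE.
(Medium, Low): Country A can switch to Free (1.7 → 2.9). Not NE.
(Medium, Medium): Country B can switch to Low (4.8 → 5). Not NE.
(The remaining 1 profile has a profitable deviation by the same check.)

none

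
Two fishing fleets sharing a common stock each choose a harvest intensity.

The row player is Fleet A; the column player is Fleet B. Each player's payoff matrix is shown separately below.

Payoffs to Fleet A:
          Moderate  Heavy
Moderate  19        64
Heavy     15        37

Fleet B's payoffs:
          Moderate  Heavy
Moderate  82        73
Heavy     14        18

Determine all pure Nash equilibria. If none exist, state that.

The unique pure-strategy Nash equilibrium is (Moderate, Moderate).

(Moderate, Moderate): Fleet A gets 19, best alternative 15; Fleet B gets 82, best alternative 73. No profitable deviation — NE.
(Moderate, Heavy): Fleet B can switch to Moderate (73 → 82). Not NE.
(Heavy, Moderate): Fleet A can switch to Moderate (15 → 19). Not NE.
(Heavy, Heavy): Fleet A can switch to Moderate (37 → 64). Not NE.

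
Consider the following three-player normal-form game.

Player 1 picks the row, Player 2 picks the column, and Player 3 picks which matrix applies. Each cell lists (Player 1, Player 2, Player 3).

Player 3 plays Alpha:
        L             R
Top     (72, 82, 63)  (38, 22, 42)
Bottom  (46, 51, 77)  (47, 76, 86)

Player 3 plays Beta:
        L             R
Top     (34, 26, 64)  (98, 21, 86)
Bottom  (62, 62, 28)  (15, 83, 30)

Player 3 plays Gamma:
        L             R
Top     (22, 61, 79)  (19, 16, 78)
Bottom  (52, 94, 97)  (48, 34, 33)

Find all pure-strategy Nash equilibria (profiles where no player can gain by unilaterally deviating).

Player 1 against (L, Alpha): payoffs 72, 46 → best response Top.
Player 1 against (L, Beta): payoffs 34, 62 → best response Bottom.
Player 1 against (L, Gamma): payoffs 22, 52 → best response Bottom.
Player 1 against (R, Alpha): payoffs 38, 47 → best response Bottom.
Player 1 against (R, Beta): payoffs 98, 15 → best response Top.
Player 1 against (R, Gamma): payoffs 19, 48 → best response Bottom.
Player 2 against (Top, Alpha): payoffs 82, 22 → best response L.
Player 2 against (Top, Beta): payoffs 26, 21 → best response L.
Player 2 against (Top, Gamma): payoffs 61, 16 → best response L.
Player 2 against (Bottom, Alpha): payoffs 51, 76 → best response R.
Player 2 against (Bottom, Beta): payoffs 62, 83 → best response R.
Player 2 against (Bottom, Gamma): payoffs 94, 34 → best response L.
Player 3 against (Top, L): payoffs 63, 64, 79 → best response Gamma.
Player 3 against (Top, R): payoffs 42, 86, 78 → best response Beta.
Player 3 against (Bottom, L): payoffs 77, 28, 97 → best response Gamma.
Player 3 against (Bottom, R): payoffs 86, 30, 33 → best response Alpha.
Mutual best responses: (Bottom, L, Gamma); (Bottom, R, Alpha).

(Bottom, L, Gamma), (Bottom, R, Alpha)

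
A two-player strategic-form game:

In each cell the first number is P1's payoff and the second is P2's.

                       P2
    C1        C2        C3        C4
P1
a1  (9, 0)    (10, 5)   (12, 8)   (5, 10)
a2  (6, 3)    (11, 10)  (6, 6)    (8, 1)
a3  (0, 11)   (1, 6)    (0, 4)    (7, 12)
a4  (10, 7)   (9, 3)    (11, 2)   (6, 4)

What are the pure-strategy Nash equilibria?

(a2, C2) and (a4, C1)

(a1, C1): P1 can switch to a4 (9 → 10). Not NE.
(a1, C2): P1 can switch to a2 (10 → 11). Not NE.
(a1, C3): P2 can switch to C4 (8 → 10). Not NE.
(a1, C4): P1 can switch to a2 (5 → 8). Not NE.
(a2, C1): P1 can switch to a1 (6 → 9). Not NE.
(a2, C2): P1 gets 11, best alternative 10; P2 gets 10, best alternative 6. No profitable deviation — NE.
(a2, C3): P1 can switch to a1 (6 → 12). Not NE.
(a2, C4): P2 can switch to C1 (1 → 3). Not NE.
(a3, C1): P1 can switch to a1 (0 → 9). Not NE.
(a3, C2): P1 can switch to a1 (1 → 10). Not NE.
(a3, C3): P1 can switch to a1 (0 → 12). Not NE.
(a4, C1): P1 gets 10, best alternative 9; P2 gets 7, best alternative 4. No profitable deviation — NE.
(The remaining 4 profiles each have a profitable deviation by the same check.)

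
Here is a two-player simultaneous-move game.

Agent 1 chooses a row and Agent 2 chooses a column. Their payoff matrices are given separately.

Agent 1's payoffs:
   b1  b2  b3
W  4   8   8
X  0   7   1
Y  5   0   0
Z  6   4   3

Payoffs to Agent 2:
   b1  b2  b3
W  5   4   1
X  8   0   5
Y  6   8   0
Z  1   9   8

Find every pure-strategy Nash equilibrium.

No pure-strategy Nash equilibrium.

For each strategy profile, look for a profitable unilateral deviation.
(W, b1): Agent 1 can switch to Y (4 → 5). Not NE.
(W, b2): Agent 2 can switch to b1 (4 → 5). Not NE.
(W, b3): Agent 2 can switch to b1 (1 → 5). Not NE.
(X, b1): Agent 1 can switch to W (0 → 4). Not NE.
(X, b2): Agent 1 can switch to W (7 → 8). Not NE.
(X, b3): Agent 1 can switch to W (1 → 8). Not NE.
(Y, b1): Agent 1 can switch to Z (5 → 6). Not NE.
(Y, b2): Agent 1 can switch to W (0 → 8). Not NE.
(Y, b3): Agent 1 can switch to W (0 → 8). Not NE.
(Z, b1): Agent 2 can switch to b2 (1 → 9). Not NE.
(Z, b2): Agent 1 can switch to W (4 → 8). Not NE.
(Z, b3): Agent 1 can switch to W (3 → 8). Not NE.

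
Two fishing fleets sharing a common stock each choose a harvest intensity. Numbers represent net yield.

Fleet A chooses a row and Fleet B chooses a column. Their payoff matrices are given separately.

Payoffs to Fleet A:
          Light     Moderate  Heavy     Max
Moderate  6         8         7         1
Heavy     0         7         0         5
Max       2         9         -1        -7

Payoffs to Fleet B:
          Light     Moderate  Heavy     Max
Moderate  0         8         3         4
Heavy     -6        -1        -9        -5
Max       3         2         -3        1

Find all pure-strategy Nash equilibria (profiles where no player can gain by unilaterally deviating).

Mark each player's best response to every combination of opponents' strategies; a profile where every player is best-responding is a pure Nash equilibrium.
Fleet A against Light: payoffs 6, 0, 2 → best response Moderate.
Fleet A against Moderate: payoffs 8, 7, 9 → best response Max.
Fleet A against Heavy: payoffs 7, 0, -1 → best response Moderate.
Fleet A against Max: payoffs 1, 5, -7 → best response Heavy.
Fleet B against Moderate: payoffs 0, 8, 3, 4 → best response Moderate.
Fleet B against Heavy: payoffs -6, -1, -9, -5 → best response Moderate.
Fleet B against Max: payoffs 3, 2, -3, 1 → best response Light.
No profile is a mutual best response for all players.

This game has no pure Nash equilibrium.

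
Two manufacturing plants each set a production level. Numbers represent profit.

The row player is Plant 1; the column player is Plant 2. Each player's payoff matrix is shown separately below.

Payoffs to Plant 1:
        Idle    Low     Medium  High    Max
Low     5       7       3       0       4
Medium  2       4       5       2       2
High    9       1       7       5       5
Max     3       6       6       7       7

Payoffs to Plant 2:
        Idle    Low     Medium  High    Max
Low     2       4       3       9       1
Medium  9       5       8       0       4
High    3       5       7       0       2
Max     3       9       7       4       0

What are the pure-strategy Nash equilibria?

(High, Medium)

For each strategy profile, look for a profitable unilateral deviation.
(Low, Idle): Plant 1 can switch to High (5 → 9). Not NE.
(Low, Low): Plant 2 can switch to High (4 → 9). Not NE.
(Low, Medium): Plant 1 can switch to Medium (3 → 5). Not NE.
(Low, High): Plant 1 can switch to Medium (0 → 2). Not NE.
(Low, Max): Plant 1 can switch to High (4 → 5). Not NE.
(Medium, Idle): Plant 1 can switch to Low (2 → 5). Not NE.
(High, Medium): Plant 1 gets 7, best alternative 6; Plant 2 gets 7, best alternative 5. No profitable deviation — NE.
(The remaining 13 profiles each have a profitable deviation by the same check.)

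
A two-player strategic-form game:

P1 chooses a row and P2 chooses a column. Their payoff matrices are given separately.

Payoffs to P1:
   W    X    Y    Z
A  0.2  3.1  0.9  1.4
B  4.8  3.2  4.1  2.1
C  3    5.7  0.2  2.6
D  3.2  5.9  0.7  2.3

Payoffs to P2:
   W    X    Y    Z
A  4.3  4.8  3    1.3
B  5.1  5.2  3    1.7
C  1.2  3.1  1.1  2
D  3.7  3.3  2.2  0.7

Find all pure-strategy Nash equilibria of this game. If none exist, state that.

P1 against W: payoffs 0.2, 4.8, 3, 3.2 → best response B.
P1 against X: payoffs 3.1, 3.2, 5.7, 5.9 → best response D.
P1 against Y: payoffs 0.9, 4.1, 0.2, 0.7 → best response B.
P1 against Z: payoffs 1.4, 2.1, 2.6, 2.3 → best response C.
P2 against A: payoffs 4.3, 4.8, 3, 1.3 → best response X.
P2 against B: payoffs 5.1, 5.2, 3, 1.7 → best response X.
P2 against C: payoffs 1.2, 3.1, 1.1, 2 → best response X.
P2 against D: payoffs 3.7, 3.3, 2.2, 0.7 → best response W.
No profile is a mutual best response for all players.

none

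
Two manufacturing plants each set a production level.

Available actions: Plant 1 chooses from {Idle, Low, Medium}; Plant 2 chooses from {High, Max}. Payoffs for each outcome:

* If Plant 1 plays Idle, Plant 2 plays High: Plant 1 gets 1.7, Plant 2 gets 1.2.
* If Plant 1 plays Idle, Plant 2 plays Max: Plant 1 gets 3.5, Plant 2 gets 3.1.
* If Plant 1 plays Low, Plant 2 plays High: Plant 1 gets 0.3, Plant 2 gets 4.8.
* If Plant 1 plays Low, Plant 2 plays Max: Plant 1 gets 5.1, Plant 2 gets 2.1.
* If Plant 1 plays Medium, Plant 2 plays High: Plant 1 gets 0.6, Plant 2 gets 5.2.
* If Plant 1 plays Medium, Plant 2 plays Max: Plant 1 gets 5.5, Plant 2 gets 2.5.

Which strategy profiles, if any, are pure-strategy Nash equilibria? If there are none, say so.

Plant 1 against High: payoffs 1.7, 0.3, 0.6 → best response Idle.
Plant 1 against Max: payoffs 3.5, 5.1, 5.5 → best response Medium.
Plant 2 against Idle: payoffs 1.2, 3.1 → best response Max.
Plant 2 against Low: payoffs 4.8, 2.1 → best response High.
Plant 2 against Medium: payoffs 5.2, 2.5 → best response High.
No profile is a mutual best response for all players.

none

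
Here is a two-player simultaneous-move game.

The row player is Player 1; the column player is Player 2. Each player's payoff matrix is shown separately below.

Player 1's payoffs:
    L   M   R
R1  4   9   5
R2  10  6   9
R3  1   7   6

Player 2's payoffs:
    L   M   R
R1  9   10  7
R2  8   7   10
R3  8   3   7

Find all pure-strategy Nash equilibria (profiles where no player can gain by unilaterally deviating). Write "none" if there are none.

Player 1 against L: payoffs 4, 10, 1 → best response R2.
Player 1 against M: payoffs 9, 6, 7 → best response R1.
Player 1 against R: payoffs 5, 9, 6 → best response R2.
Player 2 against R1: payoffs 9, 10, 7 → best response M.
Player 2 against R2: payoffs 8, 7, 10 → best response R.
Player 2 against R3: payoffs 8, 3, 7 → best response L.
Mutual best responses: (R1, M); (R2, R).

The pure Nash equilibria are (R1, M), (R2, R).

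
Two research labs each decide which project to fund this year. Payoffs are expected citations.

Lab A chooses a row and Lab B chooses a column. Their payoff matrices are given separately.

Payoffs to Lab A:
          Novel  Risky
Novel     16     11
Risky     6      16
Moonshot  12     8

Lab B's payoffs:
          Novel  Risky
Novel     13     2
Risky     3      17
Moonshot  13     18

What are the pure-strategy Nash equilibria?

Lab A against Novel: payoffs 16, 6, 12 → best response Novel.
Lab A against Risky: payoffs 11, 16, 8 → best response Risky.
Lab B against Novel: payoffs 13, 2 → best response Novel.
Lab B against Risky: payoffs 3, 17 → best response Risky.
Lab B against Moonshot: payoffs 13, 18 → best response Risky.
Mutual best responses: (Novel, Novel); (Risky, Risky).

The pure Nash equilibria are (Novel, Novel), (Risky, Risky).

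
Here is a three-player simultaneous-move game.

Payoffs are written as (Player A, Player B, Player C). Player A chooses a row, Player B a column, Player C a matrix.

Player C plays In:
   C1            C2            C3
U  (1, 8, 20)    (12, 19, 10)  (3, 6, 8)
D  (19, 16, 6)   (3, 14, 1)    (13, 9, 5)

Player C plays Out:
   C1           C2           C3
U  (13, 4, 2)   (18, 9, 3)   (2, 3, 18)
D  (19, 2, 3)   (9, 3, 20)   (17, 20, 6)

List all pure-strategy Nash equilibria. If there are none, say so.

(U, C1, In): Player A can switch to D (1 → 19). Not NE.
(U, C1, Out): Player A can switch to D (13 → 19). Not NE.
(U, C2, In): Player A gets 12, best alternative 3; Player B gets 19, best alternative 8; Player C gets 10, best alternative 3. No profitable deviation — NE.
(U, C2, Out): Player C can switch to In (3 → 10). Not NE.
(U, C3, In): Player A can switch to D (3 → 13). Not NE.
(U, C3, Out): Player A can switch to D (2 → 17). Not NE.
(D, C1, In): Player A gets 19, best alternative 1; Player B gets 16, best alternative 14; Player C gets 6, best alternative 3. No profitable deviation — NE.
(D, C1, Out): Player B can switch to C2 (2 → 3). Not NE.
(D, C3, Out): Player A gets 17, best alternative 2; Player B gets 20, best alternative 3; Player C gets 6, best alternative 5. No profitable deviation — NE.
(The remaining 3 profiles each have a profitable deviation by the same check.)

Pure-strategy Nash equilibria: (U, C2, In) and (D, C1, In) and (D, C3, Out)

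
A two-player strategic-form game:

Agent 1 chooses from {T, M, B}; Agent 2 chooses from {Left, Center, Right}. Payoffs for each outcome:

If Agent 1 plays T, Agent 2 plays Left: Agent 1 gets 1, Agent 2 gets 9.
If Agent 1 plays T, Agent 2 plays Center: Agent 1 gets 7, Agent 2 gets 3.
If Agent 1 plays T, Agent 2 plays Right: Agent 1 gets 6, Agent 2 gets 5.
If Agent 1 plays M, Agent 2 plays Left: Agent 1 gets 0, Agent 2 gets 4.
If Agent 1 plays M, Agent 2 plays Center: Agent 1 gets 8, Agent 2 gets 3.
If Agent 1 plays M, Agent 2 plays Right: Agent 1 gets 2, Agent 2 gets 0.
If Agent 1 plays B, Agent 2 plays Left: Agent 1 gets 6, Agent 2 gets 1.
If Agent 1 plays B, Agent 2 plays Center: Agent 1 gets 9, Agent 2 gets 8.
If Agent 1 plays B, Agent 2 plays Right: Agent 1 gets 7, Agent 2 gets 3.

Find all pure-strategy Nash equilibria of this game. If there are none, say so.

(B, Center)

(T, Left): Agent 1 can switch to B (1 → 6). Not NE.
(T, Center): Agent 1 can switch to M (7 → 8). Not NE.
(T, Right): Agent 1 can switch to B (6 → 7). Not NE.
(M, Left): Agent 1 can switch to T (0 → 1). Not NE.
(M, Center): Agent 1 can switch to B (8 → 9). Not NE.
(M, Right): Agent 1 can switch to T (2 → 6). Not NE.
(B, Center): Agent 1 gets 9, best alternative 8; Agent 2 gets 8, best alternative 3. No profitable deviation — NE.
(The remaining 2 profiles each have a profitable deviation by the same check.)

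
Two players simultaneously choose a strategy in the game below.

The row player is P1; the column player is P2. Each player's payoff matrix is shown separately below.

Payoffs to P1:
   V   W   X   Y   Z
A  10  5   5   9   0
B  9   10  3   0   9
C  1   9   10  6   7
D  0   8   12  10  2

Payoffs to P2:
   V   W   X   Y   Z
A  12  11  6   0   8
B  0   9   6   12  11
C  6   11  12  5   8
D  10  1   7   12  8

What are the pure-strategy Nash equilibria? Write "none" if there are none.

Pure-strategy Nash equilibria: (A, V); (D, Y)

P1 against V: payoffs 10, 9, 1, 0 → best response A.
P1 against W: payoffs 5, 10, 9, 8 → best response B.
P1 against X: payoffs 5, 3, 10, 12 → best response D.
P1 against Y: payoffs 9, 0, 6, 10 → best response D.
P1 against Z: payoffs 0, 9, 7, 2 → best response B.
P2 against A: payoffs 12, 11, 6, 0, 8 → best response V.
P2 against B: payoffs 0, 9, 6, 12, 11 → best response Y.
P2 against C: payoffs 6, 11, 12, 5, 8 → best response X.
P2 against D: payoffs 10, 1, 7, 12, 8 → best response Y.
Mutual best responses: (A, V); (D, Y).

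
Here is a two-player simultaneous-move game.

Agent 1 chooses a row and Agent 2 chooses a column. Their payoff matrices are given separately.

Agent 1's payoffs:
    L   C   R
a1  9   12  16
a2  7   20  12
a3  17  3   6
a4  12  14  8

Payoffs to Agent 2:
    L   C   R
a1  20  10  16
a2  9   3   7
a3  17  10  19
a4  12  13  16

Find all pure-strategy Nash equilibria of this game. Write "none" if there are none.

No pure-strategy Nash equilibrium.

Mark each player's best response to every combination of opponents' strategies; a profile where every player is best-responding is a pure Nash equilibrium.
Agent 1 against L: payoffs 9, 7, 17, 12 → best response a3.
Agent 1 against C: payoffs 12, 20, 3, 14 → best response a2.
Agent 1 against R: payoffs 16, 12, 6, 8 → best response a1.
Agent 2 against a1: payoffs 20, 10, 16 → best response L.
Agent 2 against a2: payoffs 9, 3, 7 → best response L.
Agent 2 against a3: payoffs 17, 10, 19 → best response R.
Agent 2 against a4: payoffs 12, 13, 16 → best response R.
No profile is a mutual best response for all players.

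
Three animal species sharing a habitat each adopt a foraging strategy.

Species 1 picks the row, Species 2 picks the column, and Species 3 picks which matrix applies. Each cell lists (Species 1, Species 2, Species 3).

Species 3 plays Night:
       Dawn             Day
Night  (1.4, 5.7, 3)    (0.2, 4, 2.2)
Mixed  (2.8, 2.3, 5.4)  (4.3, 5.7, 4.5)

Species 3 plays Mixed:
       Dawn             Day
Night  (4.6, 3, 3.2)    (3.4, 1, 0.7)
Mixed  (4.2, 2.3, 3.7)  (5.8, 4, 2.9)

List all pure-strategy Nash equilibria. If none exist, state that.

(Night, Dawn, Mixed), (Mixed, Day, Night)

For each player, find the best response to each opponent profile; mutual best responses are the pure NE.
Species 1 against (Dawn, Night): payoffs 1.4, 2.8 → best response Mixed.
Species 1 against (Dawn, Mixed): payoffs 4.6, 4.2 → best response Night.
Species 1 against (Day, Night): payoffs 0.2, 4.3 → best response Mixed.
Species 1 against (Day, Mixed): payoffs 3.4, 5.8 → best response Mixed.
Species 2 against (Night, Night): payoffs 5.7, 4 → best response Dawn.
Species 2 against (Night, Mixed): payoffs 3, 1 → best response Dawn.
Species 2 against (Mixed, Night): payoffs 2.3, 5.7 → best response Day.
Species 2 against (Mixed, Mixed): payoffs 2.3, 4 → best response Day.
Species 3 against (Night, Dawn): payoffs 3, 3.2 → best response Mixed.
Species 3 against (Night, Day): payoffs 2.2, 0.7 → best response Night.
Species 3 against (Mixed, Dawn): payoffs 5.4, 3.7 → best response Night.
Species 3 against (Mixed, Day): payoffs 4.5, 2.9 → best response Night.
Mutual best responses: (Night, Dawn, Mixed); (Mixed, Day, Night).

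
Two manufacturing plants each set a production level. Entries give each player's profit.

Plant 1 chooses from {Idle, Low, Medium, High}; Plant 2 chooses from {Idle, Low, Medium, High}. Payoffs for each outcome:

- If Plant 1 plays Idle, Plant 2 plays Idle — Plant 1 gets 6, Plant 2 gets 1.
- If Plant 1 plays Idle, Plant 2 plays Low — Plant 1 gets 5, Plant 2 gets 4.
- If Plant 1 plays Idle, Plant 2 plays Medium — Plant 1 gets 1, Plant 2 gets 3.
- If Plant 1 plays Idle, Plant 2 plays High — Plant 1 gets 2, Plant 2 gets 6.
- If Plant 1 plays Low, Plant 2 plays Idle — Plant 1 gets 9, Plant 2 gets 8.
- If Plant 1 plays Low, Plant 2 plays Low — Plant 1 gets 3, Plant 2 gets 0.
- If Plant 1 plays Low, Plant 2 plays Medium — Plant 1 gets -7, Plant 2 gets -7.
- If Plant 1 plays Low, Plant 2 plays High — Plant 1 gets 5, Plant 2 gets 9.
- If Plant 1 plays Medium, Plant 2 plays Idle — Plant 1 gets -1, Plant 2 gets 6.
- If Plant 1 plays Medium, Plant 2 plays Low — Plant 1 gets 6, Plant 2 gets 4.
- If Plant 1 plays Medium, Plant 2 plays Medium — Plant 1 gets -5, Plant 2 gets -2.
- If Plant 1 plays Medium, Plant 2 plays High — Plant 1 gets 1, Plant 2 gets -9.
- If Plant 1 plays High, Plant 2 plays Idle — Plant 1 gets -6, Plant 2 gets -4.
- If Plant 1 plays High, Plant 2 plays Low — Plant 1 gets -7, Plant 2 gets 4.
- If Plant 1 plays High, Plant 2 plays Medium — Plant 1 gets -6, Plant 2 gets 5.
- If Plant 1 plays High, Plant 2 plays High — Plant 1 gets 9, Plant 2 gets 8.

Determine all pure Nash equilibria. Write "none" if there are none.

(High, High)

(Idle, Idle): Plant 1 can switch to Low (6 → 9). Not NE.
(Idle, Low): Plant 1 can switch to Medium (5 → 6). Not NE.
(Idle, Medium): Plant 2 can switch to Low (3 → 4). Not NE.
(Idle, High): Plant 1 can switch to Low (2 → 5). Not NE.
(Low, Idle): Plant 2 can switch to High (8 → 9). Not NE.
(Low, Low): Plant 1 can switch to Idle (3 → 5). Not NE.
(High, High): Plant 1 gets 9, best alternative 5; Plant 2 gets 8, best alternative 5. No profitable deviation — NE.
(The remaining 9 profiles each have a profitable deviation by the same check.)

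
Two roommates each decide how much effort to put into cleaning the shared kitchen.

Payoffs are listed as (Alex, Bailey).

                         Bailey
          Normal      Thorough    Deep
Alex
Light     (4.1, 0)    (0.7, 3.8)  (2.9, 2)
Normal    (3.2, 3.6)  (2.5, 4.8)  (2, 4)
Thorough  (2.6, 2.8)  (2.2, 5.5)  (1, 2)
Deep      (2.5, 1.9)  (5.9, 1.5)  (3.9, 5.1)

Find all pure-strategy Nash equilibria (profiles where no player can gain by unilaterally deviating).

(Deep, Deep)

For each player, find the best response to each opponent profile; mutual best responses are the pure NE.
Alex against Normal: payoffs 4.1, 3.2, 2.6, 2.5 → best response Light.
Alex against Thorough: payoffs 0.7, 2.5, 2.2, 5.9 → best response Deep.
Alex against Deep: payoffs 2.9, 2, 1, 3.9 → best response Deep.
Bailey against Light: payoffs 0, 3.8, 2 → best response Thorough.
Bailey against Normal: payoffs 3.6, 4.8, 4 → best response Thorough.
Bailey against Thorough: payoffs 2.8, 5.5, 2 → best response Thorough.
Bailey against Deep: payoffs 1.9, 1.5, 5.1 → best response Deep.
Mutual best responses: (Deep, Deep).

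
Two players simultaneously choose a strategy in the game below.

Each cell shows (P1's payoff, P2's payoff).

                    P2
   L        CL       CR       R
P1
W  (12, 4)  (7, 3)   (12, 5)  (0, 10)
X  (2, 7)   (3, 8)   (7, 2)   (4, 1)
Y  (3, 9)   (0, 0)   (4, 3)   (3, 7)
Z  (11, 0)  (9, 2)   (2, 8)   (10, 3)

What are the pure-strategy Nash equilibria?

There is no pure-strategy Nash equilibrium.

P1 against L: payoffs 12, 2, 3, 11 → best response W.
P1 against CL: payoffs 7, 3, 0, 9 → best response Z.
P1 against CR: payoffs 12, 7, 4, 2 → best response W.
P1 against R: payoffs 0, 4, 3, 10 → best response Z.
P2 against W: payoffs 4, 3, 5, 10 → best response R.
P2 against X: payoffs 7, 8, 2, 1 → best response CL.
P2 against Y: payoffs 9, 0, 3, 7 → best response L.
P2 against Z: payoffs 0, 2, 8, 3 → best response CR.
No profile is a mutual best response for all players.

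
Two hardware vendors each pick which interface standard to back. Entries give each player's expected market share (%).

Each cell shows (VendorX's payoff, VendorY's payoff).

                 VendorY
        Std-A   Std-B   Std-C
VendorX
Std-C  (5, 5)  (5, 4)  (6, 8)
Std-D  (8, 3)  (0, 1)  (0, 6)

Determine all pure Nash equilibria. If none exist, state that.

Pure NE: (Std-C, Std-C)

VendorX against Std-A: payoffs 5, 8 → best response Std-D.
VendorX against Std-B: payoffs 5, 0 → best response Std-C.
VendorX against Std-C: payoffs 6, 0 → best response Std-C.
VendorY against Std-C: payoffs 5, 4, 8 → best response Std-C.
VendorY against Std-D: payoffs 3, 1, 6 → best response Std-C.
Mutual best responses: (Std-C, Std-C).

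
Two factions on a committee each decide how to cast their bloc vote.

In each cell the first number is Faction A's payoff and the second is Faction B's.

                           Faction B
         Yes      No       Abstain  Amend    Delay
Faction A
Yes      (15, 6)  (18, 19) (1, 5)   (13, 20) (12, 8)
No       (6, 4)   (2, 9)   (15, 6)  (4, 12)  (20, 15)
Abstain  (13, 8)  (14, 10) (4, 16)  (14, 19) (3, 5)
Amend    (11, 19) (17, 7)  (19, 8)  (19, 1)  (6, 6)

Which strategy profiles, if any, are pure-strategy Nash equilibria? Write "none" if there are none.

(Yes, Yes): Faction B can switch to No (6 → 19). Not NE.
(Yes, No): Faction B can switch to Amend (19 → 20). Not NE.
(Yes, Abstain): Faction A can switch to No (1 → 15). Not NE.
(Yes, Amend): Faction A can switch to Abstain (13 → 14). Not NE.
(Yes, Delay): Faction A can switch to No (12 → 20). Not NE.
(No, Yes): Faction A can switch to Yes (6 → 15). Not NE.
(No, No): Faction A can switch to Yes (2 → 18). Not NE.
(No, Abstain): Faction A can switch to Amend (15 → 19). Not NE.
(No, Delay): Faction A gets 20, best alternative 12; Faction B gets 15, best alternative 12. No profitable deviation — NE.
(The remaining 11 profiles each have a profitable deviation by the same check.)

The unique pure-strategy Nash equilibrium is (No, Delay).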